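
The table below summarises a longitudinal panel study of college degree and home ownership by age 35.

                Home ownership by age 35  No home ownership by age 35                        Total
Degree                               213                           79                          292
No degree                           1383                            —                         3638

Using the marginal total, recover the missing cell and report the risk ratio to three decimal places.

1.919

The missing cell is in the unexposed row: 3638 − 1383 = 2255.
So a = 213, b = 79, c = 1383, d = 2255.
RR = [a/(a+b)] / [c/(c+d)] = (213/292) / (1383/3638) = 0.72945/0.38015 = 1.91883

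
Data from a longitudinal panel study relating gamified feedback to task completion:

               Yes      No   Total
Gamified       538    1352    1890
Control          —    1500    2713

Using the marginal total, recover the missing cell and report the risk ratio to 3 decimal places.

The missing cell is in the unexposed row: 2713 − 1500 = 1213.
So a = 538, b = 1352, c = 1213, d = 1500.
RR = [a/(a+b)] / [c/(c+d)] = (538/1890) / (1213/2713) = 0.28466/0.44711 = 0.63666

0.637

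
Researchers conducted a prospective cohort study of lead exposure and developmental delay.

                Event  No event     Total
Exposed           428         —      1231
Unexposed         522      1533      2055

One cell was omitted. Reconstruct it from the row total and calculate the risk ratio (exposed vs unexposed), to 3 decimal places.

1.369

The missing cell is in the exposed row: 1231 − 428 = 803.
So a = 428, b = 803, c = 522, d = 1533.
RR = [a/(a+b)] / [c/(c+d)] = (428/1231) / (522/2055) = 0.34768/0.25401 = 1.36876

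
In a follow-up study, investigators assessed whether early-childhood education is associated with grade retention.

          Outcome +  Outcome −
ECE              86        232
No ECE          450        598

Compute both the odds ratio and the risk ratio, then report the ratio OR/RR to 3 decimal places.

Cells: a = 86, b = 232, c = 450, d = 598.
OR = (86·598)/(232·450) = 51428/104400 = 0.49261
Risk in exposed = 86/318 = 0.27044; risk in unexposed = 450/1048 = 0.42939; RR = 0.62983
OR/RR = 0.49261 / 0.62983 = 0.78213
The outcome is not rare, so the OR lies further from 1 than the RR.

0.782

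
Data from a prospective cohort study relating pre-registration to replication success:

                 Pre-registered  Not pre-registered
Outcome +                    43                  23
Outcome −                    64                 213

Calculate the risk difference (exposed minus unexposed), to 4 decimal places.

Reading the table with exposure as columns: a = 43 (Pre-registered, case), b = 64 (Pre-registered, non-case), c = 23 (Not pre-registered, case), d = 213.
Risk in exposed = 43/107 = 0.401869; risk in unexposed = 23/236 = 0.097458.
Risk difference = 0.401869 − 0.097458 = 0.304412

0.3044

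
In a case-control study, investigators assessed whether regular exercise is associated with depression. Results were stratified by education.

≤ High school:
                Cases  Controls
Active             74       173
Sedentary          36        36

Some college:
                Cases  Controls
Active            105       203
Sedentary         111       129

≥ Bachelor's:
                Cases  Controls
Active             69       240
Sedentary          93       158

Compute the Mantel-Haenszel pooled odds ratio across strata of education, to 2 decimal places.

OR_MH = Σ(aᵢdᵢ/nᵢ) / Σ(bᵢcᵢ/nᵢ), where nᵢ is the stratum total.
Stratum 1 (≤ High school): n = 319; a·d/n = 74·36/319 = 8.3511; b·c/n = 173·36/319 = 19.5235
Stratum 2 (Some college): n = 548; a·d/n = 105·129/548 = 24.7172; b·c/n = 203·111/548 = 41.1186
Stratum 3 (≥ Bachelor's): n = 560; a·d/n = 69·158/560 = 19.4679; b·c/n = 240·93/560 = 39.8571
OR_MH = (8.3511 + 24.7172 + 19.4679) / (19.5235 + 41.1186 + 39.8571) = 52.5361 / 100.4993 = 0.52275

0.52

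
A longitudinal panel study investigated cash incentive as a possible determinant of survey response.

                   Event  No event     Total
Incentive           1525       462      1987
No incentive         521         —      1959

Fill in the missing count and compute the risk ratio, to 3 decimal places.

2.886

The missing cell is in the unexposed row: 1959 − 521 = 1438.
So a = 1525, b = 462, c = 521, d = 1438.
RR = [a/(a+b)] / [c/(c+d)] = (1525/1987) / (521/1959) = 0.76749/0.26595 = 2.88582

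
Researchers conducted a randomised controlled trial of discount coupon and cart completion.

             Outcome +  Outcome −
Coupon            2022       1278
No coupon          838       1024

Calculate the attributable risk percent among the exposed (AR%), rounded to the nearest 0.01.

26.55

Cells: a = 2022, b = 1278, c = 838, d = 1024.
Risk in exposed = 2022/3300 = 0.61273; risk in unexposed = 838/1862 = 0.45005.
RR = 0.61273/0.45005 = 1.36145
AR% = (RR − 1)/RR × 100 = (1.36145 − 1)/1.36145 × 100 = 26.5491%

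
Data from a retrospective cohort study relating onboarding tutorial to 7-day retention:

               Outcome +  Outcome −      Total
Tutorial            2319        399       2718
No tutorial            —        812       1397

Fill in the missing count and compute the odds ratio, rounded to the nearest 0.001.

The missing cell is in the unexposed row: 1397 − 812 = 585.
So a = 2319, b = 399, c = 585, d = 812.
OR = (a·d)/(b·c) = (2319 × 812) / (399 × 585) = 1883028 / 233415 = 8.06730

8.067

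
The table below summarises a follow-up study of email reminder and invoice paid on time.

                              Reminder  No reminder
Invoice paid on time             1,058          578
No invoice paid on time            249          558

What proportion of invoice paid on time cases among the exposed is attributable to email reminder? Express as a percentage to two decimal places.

37.15

Reading the table with exposure as columns: a = 1058 (Reminder, case), b = 249 (Reminder, non-case), c = 578 (No reminder, case), d = 558.
Risk in exposed = 1058/1307 = 0.80949; risk in unexposed = 578/1136 = 0.50880.
RR = 0.80949/0.50880 = 1.59096
AR% = (RR − 1)/RR × 100 = (1.59096 − 1)/1.59096 × 100 = 37.1451%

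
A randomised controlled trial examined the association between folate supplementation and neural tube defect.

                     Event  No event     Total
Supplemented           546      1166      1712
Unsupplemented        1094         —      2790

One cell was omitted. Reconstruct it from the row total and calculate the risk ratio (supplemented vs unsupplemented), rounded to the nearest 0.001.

0.813

The missing cell is in the unexposed row: 2790 − 1094 = 1696.
So a = 546, b = 1166, c = 1094, d = 1696.
RR = [a/(a+b)] / [c/(c+d)] = (546/1712) / (1094/2790) = 0.31893/0.39211 = 0.81335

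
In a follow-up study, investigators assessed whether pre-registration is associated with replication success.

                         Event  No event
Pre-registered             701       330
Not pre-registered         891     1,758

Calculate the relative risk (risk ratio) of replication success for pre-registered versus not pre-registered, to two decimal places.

2.02

Cells: a = 701, b = 330, c = 891, d = 1758.
Risk in exposed = 701/1031 = 0.67992; risk in unexposed = 891/2649 = 0.33635.
RR = 0.67992 / 0.33635 = 2.02145
The risk among the exposed is 2.02 times that among the unexposed.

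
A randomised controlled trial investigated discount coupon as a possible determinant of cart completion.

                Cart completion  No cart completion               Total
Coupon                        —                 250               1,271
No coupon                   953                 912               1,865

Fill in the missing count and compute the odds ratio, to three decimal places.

3.908

The missing cell is in the exposed row: 1271 − 250 = 1021.
So a = 1021, b = 250, c = 953, d = 912.
OR = (a·d)/(b·c) = (1021 × 912) / (250 × 953) = 931152 / 238250 = 3.90830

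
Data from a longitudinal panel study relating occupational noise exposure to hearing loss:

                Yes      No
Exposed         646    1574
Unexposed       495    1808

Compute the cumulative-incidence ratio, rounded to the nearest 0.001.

1.354

Cells: a = 646, b = 1574, c = 495, d = 1808.
Risk in exposed = 646/2220 = 0.29099; risk in unexposed = 495/2303 = 0.21494.
RR = 0.29099 / 0.21494 = 1.35384
The risk among the exposed is 1.35 times that among the unexposed.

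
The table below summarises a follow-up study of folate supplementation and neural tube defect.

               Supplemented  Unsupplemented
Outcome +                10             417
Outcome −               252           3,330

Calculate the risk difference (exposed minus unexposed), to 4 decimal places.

-0.0731

Reading the table with exposure as columns: a = 10 (Supplemented, case), b = 252 (Supplemented, non-case), c = 417 (Unsupplemented, case), d = 3330.
Risk in exposed = 10/262 = 0.038168; risk in unexposed = 417/3747 = 0.111289.
Risk difference = 0.038168 − 0.111289 = -0.073121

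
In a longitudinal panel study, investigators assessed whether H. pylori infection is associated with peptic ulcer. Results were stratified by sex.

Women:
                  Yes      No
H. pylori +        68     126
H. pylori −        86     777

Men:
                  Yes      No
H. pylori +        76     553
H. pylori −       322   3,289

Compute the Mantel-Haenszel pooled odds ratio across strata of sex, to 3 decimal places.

OR_MH = Σ(aᵢdᵢ/nᵢ) / Σ(bᵢcᵢ/nᵢ), where nᵢ is the stratum total.
Stratum 1 (Women): n = 1057; a·d/n = 68·777/1057 = 49.9868; b·c/n = 126·86/1057 = 10.2517
Stratum 2 (Men): n = 4240; a·d/n = 76·3289/4240 = 58.9538; b·c/n = 553·322/4240 = 41.9967
OR_MH = (49.9868 + 58.9538) / (10.2517 + 41.9967) = 108.9405 / 52.2484 = 2.08505

2.085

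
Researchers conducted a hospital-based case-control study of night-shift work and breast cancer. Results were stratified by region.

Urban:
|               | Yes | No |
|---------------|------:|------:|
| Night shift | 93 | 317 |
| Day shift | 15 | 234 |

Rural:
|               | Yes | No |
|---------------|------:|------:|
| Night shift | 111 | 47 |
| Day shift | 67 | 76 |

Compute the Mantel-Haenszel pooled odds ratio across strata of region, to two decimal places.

OR_MH = Σ(aᵢdᵢ/nᵢ) / Σ(bᵢcᵢ/nᵢ), where nᵢ is the stratum total.
Stratum 1 (Urban): n = 659; a·d/n = 93·234/659 = 33.0228; b·c/n = 317·15/659 = 7.2155
Stratum 2 (Rural): n = 301; a·d/n = 111·76/301 = 28.0266; b·c/n = 47·67/301 = 10.4618
OR_MH = (33.0228 + 28.0266) / (7.2155 + 10.4618) = 61.0493 / 17.6773 = 3.45355

3.45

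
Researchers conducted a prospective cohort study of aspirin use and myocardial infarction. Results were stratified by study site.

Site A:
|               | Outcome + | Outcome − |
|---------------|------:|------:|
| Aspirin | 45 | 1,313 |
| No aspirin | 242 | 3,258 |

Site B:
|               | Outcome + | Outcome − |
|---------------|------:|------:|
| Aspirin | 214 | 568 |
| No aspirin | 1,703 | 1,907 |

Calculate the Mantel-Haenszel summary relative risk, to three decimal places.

0.562

RR_MH = Σ(aᵢ·n₀ᵢ/nᵢ) / Σ(cᵢ·n₁ᵢ/nᵢ), with n₁ᵢ = aᵢ+bᵢ (exposed), n₀ᵢ = cᵢ+dᵢ (unexposed), nᵢ = n₁ᵢ+n₀ᵢ.
Stratum 1 (Site A): n₁ = 1358, n₀ = 3500, n = 4858; a·n₀/n = 45·3500/4858 = 32.4207; c·n₁/n = 242·1358/4858 = 67.6484
Stratum 2 (Site B): n₁ = 782, n₀ = 3610, n = 4392; a·n₀/n = 214·3610/4392 = 175.8971; c·n₁/n = 1703·782/4392 = 303.2209
RR_MH = (32.4207 + 175.8971) / (67.6484 + 303.2209) = 208.3178 / 370.8693 = 0.56170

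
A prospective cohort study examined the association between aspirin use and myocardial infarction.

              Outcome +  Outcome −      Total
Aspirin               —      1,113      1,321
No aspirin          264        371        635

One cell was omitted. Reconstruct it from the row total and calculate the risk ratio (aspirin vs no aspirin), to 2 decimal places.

The missing cell is in the exposed row: 1321 − 1113 = 208.
So a = 208, b = 1113, c = 264, d = 371.
RR = [a/(a+b)] / [c/(c+d)] = (208/1321) / (264/635) = 0.15746/0.41575 = 0.37873

0.38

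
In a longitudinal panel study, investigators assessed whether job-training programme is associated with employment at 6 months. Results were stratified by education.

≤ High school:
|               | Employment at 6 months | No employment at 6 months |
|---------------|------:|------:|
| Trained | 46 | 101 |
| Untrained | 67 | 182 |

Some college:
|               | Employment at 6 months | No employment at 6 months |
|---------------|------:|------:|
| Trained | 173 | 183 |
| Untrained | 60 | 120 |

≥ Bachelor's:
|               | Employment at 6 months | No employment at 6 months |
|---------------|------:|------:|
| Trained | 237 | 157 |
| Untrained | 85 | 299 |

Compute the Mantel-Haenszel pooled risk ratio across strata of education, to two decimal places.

1.89

RR_MH = Σ(aᵢ·n₀ᵢ/nᵢ) / Σ(cᵢ·n₁ᵢ/nᵢ), with n₁ᵢ = aᵢ+bᵢ (exposed), n₀ᵢ = cᵢ+dᵢ (unexposed), nᵢ = n₁ᵢ+n₀ᵢ.
Stratum 1 (≤ High school): n₁ = 147, n₀ = 249, n = 396; a·n₀/n = 46·249/396 = 28.9242; c·n₁/n = 67·147/396 = 24.8712
Stratum 2 (Some college): n₁ = 356, n₀ = 180, n = 536; a·n₀/n = 173·180/536 = 58.0970; c·n₁/n = 60·356/536 = 39.8507
Stratum 3 (≥ Bachelor's): n₁ = 394, n₀ = 384, n = 778; a·n₀/n = 237·384/778 = 116.9769; c·n₁/n = 85·394/778 = 43.0463
RR_MH = (28.9242 + 58.0970 + 116.9769) / (24.8712 + 39.8507 + 43.0463) = 203.9981 / 107.7682 = 1.89293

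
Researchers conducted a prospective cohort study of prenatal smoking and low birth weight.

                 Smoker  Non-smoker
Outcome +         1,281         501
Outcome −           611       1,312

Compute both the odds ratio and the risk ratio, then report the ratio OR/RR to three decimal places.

2.241

Reading the table with exposure as columns: a = 1281 (Smoker, case), b = 611 (Smoker, non-case), c = 501 (Non-smoker, case), d = 1312.
OR = (1281·1312)/(611·501) = 1680672/306111 = 5.49040
Risk in exposed = 1281/1892 = 0.67706; risk in unexposed = 501/1813 = 0.27634; RR = 2.45012
OR/RR = 5.49040 / 2.45012 = 2.24087
The outcome is not rare, so the OR lies further from 1 than the RR.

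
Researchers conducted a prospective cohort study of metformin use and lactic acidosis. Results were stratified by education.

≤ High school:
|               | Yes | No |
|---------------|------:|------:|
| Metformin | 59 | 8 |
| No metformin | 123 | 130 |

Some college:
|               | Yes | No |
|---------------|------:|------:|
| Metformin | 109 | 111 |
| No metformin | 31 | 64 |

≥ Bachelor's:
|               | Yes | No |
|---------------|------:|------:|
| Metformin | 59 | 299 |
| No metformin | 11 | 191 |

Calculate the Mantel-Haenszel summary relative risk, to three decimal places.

RR_MH = Σ(aᵢ·n₀ᵢ/nᵢ) / Σ(cᵢ·n₁ᵢ/nᵢ), with n₁ᵢ = aᵢ+bᵢ (exposed), n₀ᵢ = cᵢ+dᵢ (unexposed), nᵢ = n₁ᵢ+n₀ᵢ.
Stratum 1 (≤ High school): n₁ = 67, n₀ = 253, n = 320; a·n₀/n = 59·253/320 = 46.6469; c·n₁/n = 123·67/320 = 25.7531
Stratum 2 (Some college): n₁ = 220, n₀ = 95, n = 315; a·n₀/n = 109·95/315 = 32.8730; c·n₁/n = 31·220/315 = 21.6508
Stratum 3 (≥ Bachelor's): n₁ = 358, n₀ = 202, n = 560; a·n₀/n = 59·202/560 = 21.2821; c·n₁/n = 11·358/560 = 7.0321
RR_MH = (46.6469 + 32.8730 + 21.2821) / (25.7531 + 21.6508 + 7.0321) = 100.8020 / 54.4361 = 1.85175

1.852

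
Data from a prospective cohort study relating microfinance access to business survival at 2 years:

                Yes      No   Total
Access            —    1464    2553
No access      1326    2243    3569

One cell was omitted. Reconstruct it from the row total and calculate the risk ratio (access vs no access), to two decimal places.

1.15

The missing cell is in the exposed row: 2553 − 1464 = 1089.
So a = 1089, b = 1464, c = 1326, d = 2243.
RR = [a/(a+b)] / [c/(c+d)] = (1089/2553) / (1326/3569) = 0.42656/0.37153 = 1.14810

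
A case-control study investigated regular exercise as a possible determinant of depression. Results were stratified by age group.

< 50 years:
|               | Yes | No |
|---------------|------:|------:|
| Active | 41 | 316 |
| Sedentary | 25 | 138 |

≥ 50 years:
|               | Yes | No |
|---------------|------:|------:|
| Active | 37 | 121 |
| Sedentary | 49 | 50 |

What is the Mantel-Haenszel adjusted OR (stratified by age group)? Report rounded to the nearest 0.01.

0.47

OR_MH = Σ(aᵢdᵢ/nᵢ) / Σ(bᵢcᵢ/nᵢ), where nᵢ is the stratum total.
Stratum 1 (< 50 years): n = 520; a·d/n = 41·138/520 = 10.8808; b·c/n = 316·25/520 = 15.1923
Stratum 2 (≥ 50 years): n = 257; a·d/n = 37·50/257 = 7.1984; b·c/n = 121·49/257 = 23.0700
OR_MH = (10.8808 + 7.1984) / (15.1923 + 23.0700) = 18.0792 / 38.2623 = 0.47251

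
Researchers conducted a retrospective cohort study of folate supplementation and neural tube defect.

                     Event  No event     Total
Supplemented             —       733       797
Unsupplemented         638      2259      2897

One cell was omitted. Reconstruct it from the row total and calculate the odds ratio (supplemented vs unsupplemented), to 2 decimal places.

0.31

The missing cell is in the exposed row: 797 − 733 = 64.
So a = 64, b = 733, c = 638, d = 2259.
OR = (a·d)/(b·c) = (64 × 2259) / (733 × 638) = 144576 / 467654 = 0.30915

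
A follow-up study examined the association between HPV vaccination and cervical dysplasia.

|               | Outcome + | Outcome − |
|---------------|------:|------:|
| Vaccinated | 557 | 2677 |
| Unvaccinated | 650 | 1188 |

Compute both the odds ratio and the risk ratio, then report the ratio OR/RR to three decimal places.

Cells: a = 557, b = 2677, c = 650, d = 1188.
OR = (557·1188)/(2677·650) = 661716/1740050 = 0.38029
Risk in exposed = 557/3234 = 0.17223; risk in unexposed = 650/1838 = 0.35365; RR = 0.48702
OR/RR = 0.38029 / 0.48702 = 0.78084
The outcome is not rare, so the OR lies further from 1 than the RR.

0.781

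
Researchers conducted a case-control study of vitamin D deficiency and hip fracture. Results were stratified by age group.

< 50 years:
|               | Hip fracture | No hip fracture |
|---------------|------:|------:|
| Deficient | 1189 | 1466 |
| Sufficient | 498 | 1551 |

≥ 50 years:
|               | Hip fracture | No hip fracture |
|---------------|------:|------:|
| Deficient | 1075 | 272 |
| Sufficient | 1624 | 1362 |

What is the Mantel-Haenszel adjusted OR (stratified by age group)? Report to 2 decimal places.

2.84

OR_MH = Σ(aᵢdᵢ/nᵢ) / Σ(bᵢcᵢ/nᵢ), where nᵢ is the stratum total.
Stratum 1 (< 50 years): n = 4704; a·d/n = 1189·1551/4704 = 392.0364; b·c/n = 1466·498/4704 = 155.2015
Stratum 2 (≥ 50 years): n = 4333; a·d/n = 1075·1362/4333 = 337.9068; b·c/n = 272·1624/4333 = 101.9451
OR_MH = (392.0364 + 337.9068) / (155.2015 + 101.9451) = 729.9431 / 257.1466 = 2.83863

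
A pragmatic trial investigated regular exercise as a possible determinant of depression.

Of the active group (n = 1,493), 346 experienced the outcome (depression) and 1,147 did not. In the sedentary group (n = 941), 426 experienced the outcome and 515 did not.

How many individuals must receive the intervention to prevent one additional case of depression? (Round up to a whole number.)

5

Risk in treated group = 346/1493 = 0.23175; risk in control = 426/941 = 0.45271.
Absolute risk reduction = 0.45271 − 0.23175 = 0.22096
NNT = 1 / ARR = 1 / 0.22096 = 4.526 → round up → 5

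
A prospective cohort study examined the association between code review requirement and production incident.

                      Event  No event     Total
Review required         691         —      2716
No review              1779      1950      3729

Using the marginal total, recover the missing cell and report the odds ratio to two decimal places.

The missing cell is in the exposed row: 2716 − 691 = 2025.
So a = 691, b = 2025, c = 1779, d = 1950.
OR = (a·d)/(b·c) = (691 × 1950) / (2025 × 1779) = 1347450 / 3602475 = 0.37403

0.37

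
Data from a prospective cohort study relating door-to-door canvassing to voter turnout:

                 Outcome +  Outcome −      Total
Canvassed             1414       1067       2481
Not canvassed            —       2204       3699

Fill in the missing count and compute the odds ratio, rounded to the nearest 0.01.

1.95

The missing cell is in the unexposed row: 3699 − 2204 = 1495.
So a = 1414, b = 1067, c = 1495, d = 2204.
OR = (a·d)/(b·c) = (1414 × 2204) / (1067 × 1495) = 3116456 / 1595165 = 1.95369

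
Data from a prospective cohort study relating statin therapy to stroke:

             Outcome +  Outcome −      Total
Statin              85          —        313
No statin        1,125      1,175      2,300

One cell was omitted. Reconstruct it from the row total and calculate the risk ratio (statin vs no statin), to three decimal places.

The missing cell is in the exposed row: 313 − 85 = 228.
So a = 85, b = 228, c = 1125, d = 1175.
RR = [a/(a+b)] / [c/(c+d)] = (85/313) / (1125/2300) = 0.27157/0.48913 = 0.55520

0.555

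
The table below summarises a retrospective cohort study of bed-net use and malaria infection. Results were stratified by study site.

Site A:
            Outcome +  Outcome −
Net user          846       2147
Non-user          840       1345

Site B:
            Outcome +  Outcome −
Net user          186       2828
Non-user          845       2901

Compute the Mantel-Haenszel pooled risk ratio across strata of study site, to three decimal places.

0.534

RR_MH = Σ(aᵢ·n₀ᵢ/nᵢ) / Σ(cᵢ·n₁ᵢ/nᵢ), with n₁ᵢ = aᵢ+bᵢ (exposed), n₀ᵢ = cᵢ+dᵢ (unexposed), nᵢ = n₁ᵢ+n₀ᵢ.
Stratum 1 (Site A): n₁ = 2993, n₀ = 2185, n = 5178; a·n₀/n = 846·2185/5178 = 356.9930; c·n₁/n = 840·2993/5178 = 485.5388
Stratum 2 (Site B): n₁ = 3014, n₀ = 3746, n = 6760; a·n₀/n = 186·3746/6760 = 103.0704; c·n₁/n = 845·3014/6760 = 376.7500
RR_MH = (356.9930 + 103.0704) / (485.5388 + 376.7500) = 460.0635 / 862.2888 = 0.53354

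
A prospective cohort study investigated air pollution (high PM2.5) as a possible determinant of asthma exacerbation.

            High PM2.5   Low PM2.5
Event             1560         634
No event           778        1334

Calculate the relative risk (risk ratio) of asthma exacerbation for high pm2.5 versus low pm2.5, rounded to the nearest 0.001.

2.071

Reading the table with exposure as columns: a = 1560 (High PM2.5, case), b = 778 (High PM2.5, non-case), c = 634 (Low PM2.5, case), d = 1334.
Risk in exposed = 1560/2338 = 0.66724; risk in unexposed = 634/1968 = 0.32215.
RR = 0.66724 / 0.32215 = 2.07117
The risk among the exposed is 2.07 times that among the unexposed.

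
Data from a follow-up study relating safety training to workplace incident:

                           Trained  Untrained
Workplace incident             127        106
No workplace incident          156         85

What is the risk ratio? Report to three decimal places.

0.809

Reading the table with exposure as columns: a = 127 (Trained, case), b = 156 (Trained, non-case), c = 106 (Untrained, case), d = 85.
Risk in exposed = 127/283 = 0.44876; risk in unexposed = 106/191 = 0.55497.
RR = 0.44876 / 0.55497 = 0.80862
The risk is 19% lower among the exposed than among the unexposed.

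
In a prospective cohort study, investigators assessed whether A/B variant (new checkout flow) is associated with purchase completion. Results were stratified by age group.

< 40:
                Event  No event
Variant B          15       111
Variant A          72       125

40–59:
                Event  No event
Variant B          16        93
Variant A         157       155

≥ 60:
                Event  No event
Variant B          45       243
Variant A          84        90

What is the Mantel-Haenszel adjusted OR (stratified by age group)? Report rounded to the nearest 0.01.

0.20

OR_MH = Σ(aᵢdᵢ/nᵢ) / Σ(bᵢcᵢ/nᵢ), where nᵢ is the stratum total.
Stratum 1 (< 40): n = 323; a·d/n = 15·125/323 = 5.8050; b·c/n = 111·72/323 = 24.7430
Stratum 2 (40–59): n = 421; a·d/n = 16·155/421 = 5.8907; b·c/n = 93·157/421 = 34.6817
Stratum 3 (≥ 60): n = 462; a·d/n = 45·90/462 = 8.7662; b·c/n = 243·84/462 = 44.1818
OR_MH = (5.8050 + 5.8907 + 8.7662) / (24.7430 + 34.6817 + 44.1818) = 20.4619 / 103.6066 = 0.19750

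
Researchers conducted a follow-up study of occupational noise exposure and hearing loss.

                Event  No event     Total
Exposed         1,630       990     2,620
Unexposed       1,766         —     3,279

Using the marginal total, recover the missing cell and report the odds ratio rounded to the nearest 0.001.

The missing cell is in the unexposed row: 3279 − 1766 = 1513.
So a = 1630, b = 990, c = 1766, d = 1513.
OR = (a·d)/(b·c) = (1630 × 1513) / (990 × 1766) = 2466190 / 1748340 = 1.41059

1.411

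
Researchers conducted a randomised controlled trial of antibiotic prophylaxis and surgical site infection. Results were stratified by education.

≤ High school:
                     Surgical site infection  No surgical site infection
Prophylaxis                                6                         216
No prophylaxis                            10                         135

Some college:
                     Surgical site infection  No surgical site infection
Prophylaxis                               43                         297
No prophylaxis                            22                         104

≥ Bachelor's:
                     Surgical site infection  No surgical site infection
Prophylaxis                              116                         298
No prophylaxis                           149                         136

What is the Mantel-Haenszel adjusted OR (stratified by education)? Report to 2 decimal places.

0.41

OR_MH = Σ(aᵢdᵢ/nᵢ) / Σ(bᵢcᵢ/nᵢ), where nᵢ is the stratum total.
Stratum 1 (≤ High school): n = 367; a·d/n = 6·135/367 = 2.2071; b·c/n = 216·10/367 = 5.8856
Stratum 2 (Some college): n = 466; a·d/n = 43·104/466 = 9.5966; b·c/n = 297·22/466 = 14.0215
Stratum 3 (≥ Bachelor's): n = 699; a·d/n = 116·136/699 = 22.5694; b·c/n = 298·149/699 = 63.5222
OR_MH = (2.2071 + 9.5966 + 22.5694) / (5.8856 + 14.0215 + 63.5222) = 34.3730 / 83.4292 = 0.41200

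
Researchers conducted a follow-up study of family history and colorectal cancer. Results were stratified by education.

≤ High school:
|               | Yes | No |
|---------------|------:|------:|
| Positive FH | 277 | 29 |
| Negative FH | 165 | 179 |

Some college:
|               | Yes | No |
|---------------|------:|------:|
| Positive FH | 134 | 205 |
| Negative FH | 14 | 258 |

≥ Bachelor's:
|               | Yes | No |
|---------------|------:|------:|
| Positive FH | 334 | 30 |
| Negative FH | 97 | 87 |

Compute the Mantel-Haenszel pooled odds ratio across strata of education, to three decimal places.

OR_MH = Σ(aᵢdᵢ/nᵢ) / Σ(bᵢcᵢ/nᵢ), where nᵢ is the stratum total.
Stratum 1 (≤ High school): n = 650; a·d/n = 277·179/650 = 76.2815; b·c/n = 29·165/650 = 7.3615
Stratum 2 (Some college): n = 611; a·d/n = 134·258/611 = 56.5827; b·c/n = 205·14/611 = 4.6972
Stratum 3 (≥ Bachelor's): n = 548; a·d/n = 334·87/548 = 53.0255; b·c/n = 30·97/548 = 5.3102
OR_MH = (76.2815 + 56.5827 + 53.0255) / (7.3615 + 4.6972 + 5.3102) = 185.8897 / 17.3690 = 10.70240

10.702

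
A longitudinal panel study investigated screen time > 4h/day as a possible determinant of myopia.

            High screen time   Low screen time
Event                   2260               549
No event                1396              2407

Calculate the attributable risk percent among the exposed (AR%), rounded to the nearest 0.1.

70.0

Reading the table with exposure as columns: a = 2260 (High screen time, case), b = 1396 (High screen time, non-case), c = 549 (Low screen time, case), d = 2407.
Risk in exposed = 2260/3656 = 0.61816; risk in unexposed = 549/2956 = 0.18572.
RR = 0.61816/0.18572 = 3.32839
AR% = (RR − 1)/RR × 100 = (3.32839 − 1)/3.32839 × 100 = 69.9555%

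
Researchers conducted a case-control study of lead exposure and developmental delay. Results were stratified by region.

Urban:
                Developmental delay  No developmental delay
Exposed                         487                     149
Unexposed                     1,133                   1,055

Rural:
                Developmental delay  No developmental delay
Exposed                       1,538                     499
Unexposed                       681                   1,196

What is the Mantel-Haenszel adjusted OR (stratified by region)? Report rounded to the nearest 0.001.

4.447

OR_MH = Σ(aᵢdᵢ/nᵢ) / Σ(bᵢcᵢ/nᵢ), where nᵢ is the stratum total.
Stratum 1 (Urban): n = 2824; a·d/n = 487·1055/2824 = 181.9352; b·c/n = 149·1133/2824 = 59.7794
Stratum 2 (Rural): n = 3914; a·d/n = 1538·1196/3914 = 469.9663; b·c/n = 499·681/3914 = 86.8214
OR_MH = (181.9352 + 469.9663) / (59.7794 + 86.8214) = 651.9015 / 146.6008 = 4.44678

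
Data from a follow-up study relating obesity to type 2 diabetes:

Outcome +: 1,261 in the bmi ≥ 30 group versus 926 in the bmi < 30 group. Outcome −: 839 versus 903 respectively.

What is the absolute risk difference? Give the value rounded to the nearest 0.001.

From the description: a = 1261, b = 839, c = 926, d = 903.
Risk in exposed = 1261/2100 = 0.600476; risk in unexposed = 926/1829 = 0.506288.
Risk difference = 0.600476 − 0.506288 = 0.094189

0.094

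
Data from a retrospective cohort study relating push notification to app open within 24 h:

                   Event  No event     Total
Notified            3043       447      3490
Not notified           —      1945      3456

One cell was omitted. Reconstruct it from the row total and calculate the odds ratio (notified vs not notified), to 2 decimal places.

The missing cell is in the unexposed row: 3456 − 1945 = 1511.
So a = 3043, b = 447, c = 1511, d = 1945.
OR = (a·d)/(b·c) = (3043 × 1945) / (447 × 1511) = 5918635 / 675417 = 8.76293

8.76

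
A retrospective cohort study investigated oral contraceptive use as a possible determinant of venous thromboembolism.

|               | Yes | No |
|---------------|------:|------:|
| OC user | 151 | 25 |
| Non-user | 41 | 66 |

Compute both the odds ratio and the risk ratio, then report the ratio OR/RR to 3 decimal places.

Cells: a = 151, b = 25, c = 41, d = 66.
OR = (151·66)/(25·41) = 9966/1025 = 9.72293
Risk in exposed = 151/176 = 0.85795; risk in unexposed = 41/107 = 0.38318; RR = 2.23905
OR/RR = 9.72293 / 2.23905 = 4.34243
The outcome is not rare, so the OR lies further from 1 than the RR.

4.342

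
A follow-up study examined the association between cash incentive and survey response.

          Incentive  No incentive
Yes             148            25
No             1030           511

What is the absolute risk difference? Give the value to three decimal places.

0.079

Reading the table with exposure as columns: a = 148 (Incentive, case), b = 1030 (Incentive, non-case), c = 25 (No incentive, case), d = 511.
Risk in exposed = 148/1178 = 0.125637; risk in unexposed = 25/536 = 0.046642.
Risk difference = 0.125637 − 0.046642 = 0.078995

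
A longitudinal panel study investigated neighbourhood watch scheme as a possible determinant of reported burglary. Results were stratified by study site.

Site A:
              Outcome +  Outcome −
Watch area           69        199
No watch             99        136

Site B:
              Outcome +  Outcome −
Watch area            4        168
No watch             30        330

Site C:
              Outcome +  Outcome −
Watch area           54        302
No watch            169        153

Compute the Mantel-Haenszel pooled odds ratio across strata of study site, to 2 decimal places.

0.27

OR_MH = Σ(aᵢdᵢ/nᵢ) / Σ(bᵢcᵢ/nᵢ), where nᵢ is the stratum total.
Stratum 1 (Site A): n = 503; a·d/n = 69·136/503 = 18.6561; b·c/n = 199·99/503 = 39.1670
Stratum 2 (Site B): n = 532; a·d/n = 4·330/532 = 2.4812; b·c/n = 168·30/532 = 9.4737
Stratum 3 (Site C): n = 678; a·d/n = 54·153/678 = 12.1858; b·c/n = 302·169/678 = 75.2773
OR_MH = (18.6561 + 2.4812 + 12.1858) / (39.1670 + 9.4737 + 75.2773) = 33.3231 / 123.9180 = 0.26891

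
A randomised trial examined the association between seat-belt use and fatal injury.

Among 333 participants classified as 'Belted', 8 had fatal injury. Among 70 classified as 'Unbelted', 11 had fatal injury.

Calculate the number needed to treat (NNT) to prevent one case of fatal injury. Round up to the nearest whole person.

8

Risk in treated group = 8/333 = 0.02402; risk in control = 11/70 = 0.15714.
Absolute risk reduction = 0.15714 − 0.02402 = 0.13312
NNT = 1 / ARR = 1 / 0.13312 = 7.512 → round up → 8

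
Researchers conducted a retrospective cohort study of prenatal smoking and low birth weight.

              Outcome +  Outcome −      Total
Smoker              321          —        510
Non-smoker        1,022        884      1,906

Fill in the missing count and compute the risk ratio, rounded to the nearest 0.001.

The missing cell is in the exposed row: 510 − 321 = 189.
So a = 321, b = 189, c = 1022, d = 884.
RR = [a/(a+b)] / [c/(c+d)] = (321/510) / (1022/1906) = 0.62941/0.53620 = 1.17383

1.174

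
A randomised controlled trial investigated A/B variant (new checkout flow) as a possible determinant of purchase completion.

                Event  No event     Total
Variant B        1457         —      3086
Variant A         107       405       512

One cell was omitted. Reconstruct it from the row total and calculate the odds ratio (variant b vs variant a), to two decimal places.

3.39

The missing cell is in the exposed row: 3086 − 1457 = 1629.
So a = 1457, b = 1629, c = 107, d = 405.
OR = (a·d)/(b·c) = (1457 × 405) / (1629 × 107) = 590085 / 174303 = 3.38540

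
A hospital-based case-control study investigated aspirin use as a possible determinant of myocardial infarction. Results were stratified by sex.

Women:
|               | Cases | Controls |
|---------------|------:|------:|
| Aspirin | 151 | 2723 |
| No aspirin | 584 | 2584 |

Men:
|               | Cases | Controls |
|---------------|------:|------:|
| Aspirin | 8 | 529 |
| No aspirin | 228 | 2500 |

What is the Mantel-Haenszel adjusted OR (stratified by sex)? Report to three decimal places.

OR_MH = Σ(aᵢdᵢ/nᵢ) / Σ(bᵢcᵢ/nᵢ), where nᵢ is the stratum total.
Stratum 1 (Women): n = 6042; a·d/n = 151·2584/6042 = 64.5786; b·c/n = 2723·584/6042 = 263.1963
Stratum 2 (Men): n = 3265; a·d/n = 8·2500/3265 = 6.1256; b·c/n = 529·228/3265 = 36.9409
OR_MH = (64.5786 + 6.1256) / (263.1963 + 36.9409) = 70.7042 / 300.1372 = 0.23557

0.236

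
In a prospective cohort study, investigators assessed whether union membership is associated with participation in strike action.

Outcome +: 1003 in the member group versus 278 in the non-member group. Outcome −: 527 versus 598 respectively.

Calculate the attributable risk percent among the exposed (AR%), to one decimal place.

51.6

From the description: a = 1003, b = 527, c = 278, d = 598.
Risk in exposed = 1003/1530 = 0.65556; risk in unexposed = 278/876 = 0.31735.
RR = 0.65556/0.31735 = 2.06571
AR% = (RR − 1)/RR × 100 = (2.06571 − 1)/2.06571 × 100 = 51.5904%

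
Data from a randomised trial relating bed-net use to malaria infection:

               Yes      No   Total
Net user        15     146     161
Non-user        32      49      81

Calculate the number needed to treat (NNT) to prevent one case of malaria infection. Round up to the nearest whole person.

4

Risk in treated group = 15/161 = 0.09317; risk in control = 32/81 = 0.39506.
Absolute risk reduction = 0.39506 − 0.09317 = 0.30189
NNT = 1 / ARR = 1 / 0.30189 = 3.312 → round up → 4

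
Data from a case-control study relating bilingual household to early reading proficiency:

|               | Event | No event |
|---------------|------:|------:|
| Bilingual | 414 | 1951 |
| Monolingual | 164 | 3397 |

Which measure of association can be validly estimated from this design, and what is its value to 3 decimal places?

Cells: a = 414, b = 1951, c = 164, d = 3397.
This is a case-control study: participants were sampled on outcome status, so risks in the source population cannot be estimated directly — relative risk is not valid here. The odds ratio is the appropriate measure.
OR = (a·d)/(b·c) = (414 × 3397) / (1951 × 164) = 1406358 / 319964 = 4.39536

4.395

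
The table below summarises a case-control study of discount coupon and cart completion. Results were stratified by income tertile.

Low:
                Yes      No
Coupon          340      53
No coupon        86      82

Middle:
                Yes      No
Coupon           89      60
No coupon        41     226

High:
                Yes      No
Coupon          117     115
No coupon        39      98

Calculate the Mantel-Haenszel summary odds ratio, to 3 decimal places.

OR_MH = Σ(aᵢdᵢ/nᵢ) / Σ(bᵢcᵢ/nᵢ), where nᵢ is the stratum total.
Stratum 1 (Low): n = 561; a·d/n = 340·82/561 = 49.6970; b·c/n = 53·86/561 = 8.1248
Stratum 2 (Middle): n = 416; a·d/n = 89·226/416 = 48.3510; b·c/n = 60·41/416 = 5.9135
Stratum 3 (High): n = 369; a·d/n = 117·98/369 = 31.0732; b·c/n = 115·39/369 = 12.1545
OR_MH = (49.6970 + 48.3510 + 31.0732) / (8.1248 + 5.9135 + 12.1545) = 129.1211 / 26.1927 = 4.92966

4.930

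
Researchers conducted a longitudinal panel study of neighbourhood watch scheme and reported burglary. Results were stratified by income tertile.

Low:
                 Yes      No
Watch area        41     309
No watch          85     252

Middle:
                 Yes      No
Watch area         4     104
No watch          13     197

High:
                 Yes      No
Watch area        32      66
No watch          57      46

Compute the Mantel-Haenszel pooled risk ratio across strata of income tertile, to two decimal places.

RR_MH = Σ(aᵢ·n₀ᵢ/nᵢ) / Σ(cᵢ·n₁ᵢ/nᵢ), with n₁ᵢ = aᵢ+bᵢ (exposed), n₀ᵢ = cᵢ+dᵢ (unexposed), nᵢ = n₁ᵢ+n₀ᵢ.
Stratum 1 (Low): n₁ = 350, n₀ = 337, n = 687; a·n₀/n = 41·337/687 = 20.1121; c·n₁/n = 85·350/687 = 43.3042
Stratum 2 (Middle): n₁ = 108, n₀ = 210, n = 318; a·n₀/n = 4·210/318 = 2.6415; c·n₁/n = 13·108/318 = 4.4151
Stratum 3 (High): n₁ = 98, n₀ = 103, n = 201; a·n₀/n = 32·103/201 = 16.3980; c·n₁/n = 57·98/201 = 27.7910
RR_MH = (20.1121 + 2.6415 + 16.3980) / (43.3042 + 4.4151 + 27.7910) = 39.1516 / 75.5104 = 0.51849

0.52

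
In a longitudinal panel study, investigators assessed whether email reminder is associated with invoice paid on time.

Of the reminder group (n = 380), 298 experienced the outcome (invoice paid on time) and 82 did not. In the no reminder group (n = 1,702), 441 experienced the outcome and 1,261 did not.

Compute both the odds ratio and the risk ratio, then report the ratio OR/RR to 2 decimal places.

From the description: a = 298, b = 82, c = 441, d = 1261.
OR = (298·1261)/(82·441) = 375778/36162 = 10.39152
Risk in exposed = 298/380 = 0.78421; risk in unexposed = 441/1702 = 0.25911; RR = 3.02659
OR/RR = 10.39152 / 3.02659 = 3.43341
The outcome is not rare, so the OR lies further from 1 than the RR.

3.43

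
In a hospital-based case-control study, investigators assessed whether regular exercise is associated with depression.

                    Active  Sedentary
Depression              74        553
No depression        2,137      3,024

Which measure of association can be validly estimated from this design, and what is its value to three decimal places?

Reading the table with exposure as columns: a = 74 (Active, case), b = 2137 (Active, non-case), c = 553 (Sedentary, case), d = 3024.
This is a hospital-based case-control study: participants were sampled on outcome status, so risks in the source population cannot be estimated directly — relative risk is not valid here. The odds ratio is the appropriate measure.
OR = (a·d)/(b·c) = (74 × 3024) / (2137 × 553) = 223776 / 1181761 = 0.18936

0.189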